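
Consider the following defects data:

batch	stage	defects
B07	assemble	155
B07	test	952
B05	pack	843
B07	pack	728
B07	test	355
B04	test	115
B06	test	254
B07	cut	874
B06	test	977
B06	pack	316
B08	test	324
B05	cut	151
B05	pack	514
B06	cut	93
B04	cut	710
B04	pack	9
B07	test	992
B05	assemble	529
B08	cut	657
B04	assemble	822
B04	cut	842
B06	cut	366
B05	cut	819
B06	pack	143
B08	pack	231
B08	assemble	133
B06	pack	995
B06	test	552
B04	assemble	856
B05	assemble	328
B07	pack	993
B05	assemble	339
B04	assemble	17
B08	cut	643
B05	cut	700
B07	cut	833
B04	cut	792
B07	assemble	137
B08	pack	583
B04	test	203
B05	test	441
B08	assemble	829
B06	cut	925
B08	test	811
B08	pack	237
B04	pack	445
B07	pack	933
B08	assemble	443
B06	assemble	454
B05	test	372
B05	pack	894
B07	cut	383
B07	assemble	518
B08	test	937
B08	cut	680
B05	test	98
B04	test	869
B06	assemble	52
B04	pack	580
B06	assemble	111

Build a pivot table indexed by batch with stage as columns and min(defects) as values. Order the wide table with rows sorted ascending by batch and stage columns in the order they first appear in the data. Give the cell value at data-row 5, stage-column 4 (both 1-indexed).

643

With rows sorted ascending by batch, row 5 is batch=B08. stage columns in first-appearance order: assemble, test, pack, cut; column 4 is cut.
Long rows with batch=B08, stage=cut: min(657, 643, 680) = 643.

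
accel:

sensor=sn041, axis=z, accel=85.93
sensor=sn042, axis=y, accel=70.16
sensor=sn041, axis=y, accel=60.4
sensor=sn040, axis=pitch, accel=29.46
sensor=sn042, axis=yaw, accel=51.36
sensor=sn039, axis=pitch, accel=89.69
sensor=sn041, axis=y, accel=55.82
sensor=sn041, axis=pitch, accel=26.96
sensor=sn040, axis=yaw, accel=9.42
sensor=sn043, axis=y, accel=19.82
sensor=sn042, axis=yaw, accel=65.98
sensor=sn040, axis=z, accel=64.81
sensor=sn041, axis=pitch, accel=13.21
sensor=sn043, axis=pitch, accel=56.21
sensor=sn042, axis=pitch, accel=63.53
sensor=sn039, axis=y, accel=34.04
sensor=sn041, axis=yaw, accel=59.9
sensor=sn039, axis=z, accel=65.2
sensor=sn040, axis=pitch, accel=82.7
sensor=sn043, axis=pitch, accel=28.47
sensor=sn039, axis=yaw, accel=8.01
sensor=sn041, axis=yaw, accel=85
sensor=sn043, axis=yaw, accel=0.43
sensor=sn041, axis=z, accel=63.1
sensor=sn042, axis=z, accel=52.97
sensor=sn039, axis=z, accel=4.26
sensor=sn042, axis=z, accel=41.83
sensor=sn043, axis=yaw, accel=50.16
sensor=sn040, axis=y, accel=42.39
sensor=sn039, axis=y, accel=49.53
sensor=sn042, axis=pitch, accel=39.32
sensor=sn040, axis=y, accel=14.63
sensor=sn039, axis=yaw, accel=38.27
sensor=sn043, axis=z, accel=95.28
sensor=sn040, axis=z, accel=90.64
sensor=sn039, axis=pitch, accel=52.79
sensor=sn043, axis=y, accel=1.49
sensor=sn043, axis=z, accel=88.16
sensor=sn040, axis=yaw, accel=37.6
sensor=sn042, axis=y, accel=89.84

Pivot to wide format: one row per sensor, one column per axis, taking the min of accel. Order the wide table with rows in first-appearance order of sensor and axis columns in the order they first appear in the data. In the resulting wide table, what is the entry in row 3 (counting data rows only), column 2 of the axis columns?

14.63

With rows in first-appearance order of sensor, row 3 is sensor=sn040. axis columns in first-appearance order: z, y, pitch, yaw; column 2 is y.
Long rows with sensor=sn040, axis=y: min(42.39, 14.63) = 14.63.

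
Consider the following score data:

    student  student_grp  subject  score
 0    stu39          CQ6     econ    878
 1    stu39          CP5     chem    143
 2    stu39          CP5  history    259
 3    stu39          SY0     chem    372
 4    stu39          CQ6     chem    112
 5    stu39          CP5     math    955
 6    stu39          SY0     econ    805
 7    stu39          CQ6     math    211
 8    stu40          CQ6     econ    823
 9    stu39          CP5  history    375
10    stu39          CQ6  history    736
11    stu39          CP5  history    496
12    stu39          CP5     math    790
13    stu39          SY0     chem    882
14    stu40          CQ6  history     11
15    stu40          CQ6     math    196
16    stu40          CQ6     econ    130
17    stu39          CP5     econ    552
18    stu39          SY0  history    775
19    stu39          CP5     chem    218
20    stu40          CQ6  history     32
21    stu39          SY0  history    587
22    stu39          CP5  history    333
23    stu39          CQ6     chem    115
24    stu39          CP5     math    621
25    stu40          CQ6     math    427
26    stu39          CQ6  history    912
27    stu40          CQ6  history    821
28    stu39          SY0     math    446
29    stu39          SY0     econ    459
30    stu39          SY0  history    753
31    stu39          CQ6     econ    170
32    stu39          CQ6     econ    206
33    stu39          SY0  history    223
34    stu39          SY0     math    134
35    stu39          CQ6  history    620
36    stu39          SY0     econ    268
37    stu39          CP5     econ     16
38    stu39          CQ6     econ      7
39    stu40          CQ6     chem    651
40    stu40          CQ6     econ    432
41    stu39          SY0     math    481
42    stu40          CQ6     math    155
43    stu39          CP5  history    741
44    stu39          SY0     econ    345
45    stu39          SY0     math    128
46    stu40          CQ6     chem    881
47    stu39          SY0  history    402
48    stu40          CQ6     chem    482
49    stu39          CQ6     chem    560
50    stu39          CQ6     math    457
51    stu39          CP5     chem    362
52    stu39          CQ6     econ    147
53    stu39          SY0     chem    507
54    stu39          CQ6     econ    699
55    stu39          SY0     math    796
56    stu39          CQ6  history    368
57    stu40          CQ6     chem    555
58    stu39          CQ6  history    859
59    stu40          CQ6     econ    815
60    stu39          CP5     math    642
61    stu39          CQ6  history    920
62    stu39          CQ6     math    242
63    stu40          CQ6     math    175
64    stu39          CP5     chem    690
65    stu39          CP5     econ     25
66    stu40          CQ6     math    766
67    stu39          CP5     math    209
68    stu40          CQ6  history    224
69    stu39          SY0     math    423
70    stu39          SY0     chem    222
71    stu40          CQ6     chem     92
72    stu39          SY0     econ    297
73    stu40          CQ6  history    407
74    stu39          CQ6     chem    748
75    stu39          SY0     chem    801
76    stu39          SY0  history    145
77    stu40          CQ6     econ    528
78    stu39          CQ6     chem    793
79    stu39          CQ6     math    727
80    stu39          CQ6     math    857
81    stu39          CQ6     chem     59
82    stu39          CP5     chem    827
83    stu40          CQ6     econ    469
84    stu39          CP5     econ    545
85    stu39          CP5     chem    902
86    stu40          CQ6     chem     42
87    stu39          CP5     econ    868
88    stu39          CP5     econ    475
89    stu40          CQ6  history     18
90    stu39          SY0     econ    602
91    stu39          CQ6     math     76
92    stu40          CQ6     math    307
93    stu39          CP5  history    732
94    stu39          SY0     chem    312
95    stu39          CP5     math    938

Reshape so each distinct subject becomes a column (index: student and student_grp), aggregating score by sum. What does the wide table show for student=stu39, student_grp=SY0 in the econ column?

Rows with student=stu39, student_grp=SY0 and subject=econ: score values are 805, 459, 268, 345, 297, 602.
805 + 459 + 268 + 345 + 297 + 602 = 2776.

2776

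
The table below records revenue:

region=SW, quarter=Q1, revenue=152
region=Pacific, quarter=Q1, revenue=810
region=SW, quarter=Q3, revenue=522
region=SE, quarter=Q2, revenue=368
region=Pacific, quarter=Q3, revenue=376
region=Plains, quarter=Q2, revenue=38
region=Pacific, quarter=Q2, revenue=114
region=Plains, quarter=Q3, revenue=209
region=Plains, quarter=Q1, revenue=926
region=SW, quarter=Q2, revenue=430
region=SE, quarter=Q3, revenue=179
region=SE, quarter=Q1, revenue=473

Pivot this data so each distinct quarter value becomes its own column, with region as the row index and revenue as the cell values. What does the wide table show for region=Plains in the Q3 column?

209

Wide layout: rows indexed by region, columns are the 3 distinct quarter values (Q1, Q3, Q2).
Cell (region=Plains, quarter=Q3) draws from the long row where region=Plains and quarter=Q3, which has revenue=209.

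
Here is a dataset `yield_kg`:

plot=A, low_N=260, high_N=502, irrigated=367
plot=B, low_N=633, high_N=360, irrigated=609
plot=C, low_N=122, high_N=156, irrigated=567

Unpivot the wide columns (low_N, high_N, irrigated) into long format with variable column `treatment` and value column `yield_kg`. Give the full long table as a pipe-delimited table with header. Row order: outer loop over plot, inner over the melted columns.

Each (plot, column) pair becomes one row: 3 × 3 = 9 rows.
For example, (A, low_N) → yield_kg=260.

| plot | treatment | yield_kg |
| A | low_N | 260 |
| A | high_N | 502 |
| A | irrigated | 367 |
| B | low_N | 633 |
| B | high_N | 360 |
| B | irrigated | 609 |
| C | low_N | 122 |
| C | high_N | 156 |
| C | irrigated | 567 |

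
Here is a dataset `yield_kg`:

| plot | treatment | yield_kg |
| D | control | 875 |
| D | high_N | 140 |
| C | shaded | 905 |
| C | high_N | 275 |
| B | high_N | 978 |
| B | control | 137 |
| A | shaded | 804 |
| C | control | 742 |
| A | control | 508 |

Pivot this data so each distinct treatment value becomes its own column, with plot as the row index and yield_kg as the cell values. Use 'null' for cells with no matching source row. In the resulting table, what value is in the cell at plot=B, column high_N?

978

The long row with plot=B, treatment=high_N has yield_kg=978.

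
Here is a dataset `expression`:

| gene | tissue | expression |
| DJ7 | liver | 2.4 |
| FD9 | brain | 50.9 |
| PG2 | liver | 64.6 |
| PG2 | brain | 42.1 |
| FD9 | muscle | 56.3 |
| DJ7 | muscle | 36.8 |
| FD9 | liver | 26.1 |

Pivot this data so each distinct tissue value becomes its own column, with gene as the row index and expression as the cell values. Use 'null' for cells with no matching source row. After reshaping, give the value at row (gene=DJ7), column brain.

null

No long-format row has gene=DJ7 and tissue=brain, so the cell is null.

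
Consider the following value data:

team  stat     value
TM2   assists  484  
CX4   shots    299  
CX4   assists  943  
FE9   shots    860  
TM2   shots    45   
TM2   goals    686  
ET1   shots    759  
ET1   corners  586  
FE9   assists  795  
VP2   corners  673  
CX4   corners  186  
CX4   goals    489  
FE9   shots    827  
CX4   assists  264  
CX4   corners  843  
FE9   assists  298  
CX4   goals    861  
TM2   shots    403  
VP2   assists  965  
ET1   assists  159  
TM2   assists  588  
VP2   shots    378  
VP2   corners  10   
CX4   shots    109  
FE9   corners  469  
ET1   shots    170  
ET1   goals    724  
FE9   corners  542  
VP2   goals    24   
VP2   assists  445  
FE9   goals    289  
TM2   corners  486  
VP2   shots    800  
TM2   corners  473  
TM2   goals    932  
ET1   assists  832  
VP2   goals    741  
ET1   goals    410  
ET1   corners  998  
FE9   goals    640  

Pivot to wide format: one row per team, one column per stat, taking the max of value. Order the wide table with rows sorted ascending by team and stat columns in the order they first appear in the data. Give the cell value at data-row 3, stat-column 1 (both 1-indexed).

With rows sorted ascending by team, row 3 is team=FE9. stat columns in first-appearance order: assists, shots, goals, corners; column 1 is assists.
Long rows with team=FE9, stat=assists: max(795, 298) = 795.

795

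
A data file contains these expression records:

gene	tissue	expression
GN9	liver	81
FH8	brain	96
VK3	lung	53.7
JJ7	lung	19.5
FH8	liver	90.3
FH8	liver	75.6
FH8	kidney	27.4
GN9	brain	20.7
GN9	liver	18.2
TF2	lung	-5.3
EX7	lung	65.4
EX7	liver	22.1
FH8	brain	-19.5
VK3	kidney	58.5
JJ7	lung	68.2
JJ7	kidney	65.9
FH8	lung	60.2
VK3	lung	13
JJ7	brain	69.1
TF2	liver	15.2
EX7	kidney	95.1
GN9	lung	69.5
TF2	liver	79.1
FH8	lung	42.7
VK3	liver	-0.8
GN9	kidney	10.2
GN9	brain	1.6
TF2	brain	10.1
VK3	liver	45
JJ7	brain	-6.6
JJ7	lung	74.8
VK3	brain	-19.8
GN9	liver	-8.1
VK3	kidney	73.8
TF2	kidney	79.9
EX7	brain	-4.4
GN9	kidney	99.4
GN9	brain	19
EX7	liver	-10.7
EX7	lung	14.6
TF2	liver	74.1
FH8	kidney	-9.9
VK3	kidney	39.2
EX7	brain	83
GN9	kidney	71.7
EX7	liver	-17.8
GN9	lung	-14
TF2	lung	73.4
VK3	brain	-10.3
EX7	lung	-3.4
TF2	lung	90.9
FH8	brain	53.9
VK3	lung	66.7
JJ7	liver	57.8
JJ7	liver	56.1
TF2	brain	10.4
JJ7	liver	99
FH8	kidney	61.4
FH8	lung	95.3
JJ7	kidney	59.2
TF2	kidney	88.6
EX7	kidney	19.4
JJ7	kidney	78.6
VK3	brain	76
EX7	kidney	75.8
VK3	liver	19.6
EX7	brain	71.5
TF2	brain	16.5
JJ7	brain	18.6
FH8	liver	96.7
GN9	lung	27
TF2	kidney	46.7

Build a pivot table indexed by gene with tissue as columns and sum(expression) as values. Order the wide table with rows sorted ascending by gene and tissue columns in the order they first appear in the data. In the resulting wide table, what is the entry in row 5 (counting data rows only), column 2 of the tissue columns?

37

With rows sorted ascending by gene, row 5 is gene=TF2. tissue columns in first-appearance order: liver, brain, lung, kidney; column 2 is brain.
Long rows with gene=TF2, tissue=brain: 10.1 + 10.4 + 16.5 = 37.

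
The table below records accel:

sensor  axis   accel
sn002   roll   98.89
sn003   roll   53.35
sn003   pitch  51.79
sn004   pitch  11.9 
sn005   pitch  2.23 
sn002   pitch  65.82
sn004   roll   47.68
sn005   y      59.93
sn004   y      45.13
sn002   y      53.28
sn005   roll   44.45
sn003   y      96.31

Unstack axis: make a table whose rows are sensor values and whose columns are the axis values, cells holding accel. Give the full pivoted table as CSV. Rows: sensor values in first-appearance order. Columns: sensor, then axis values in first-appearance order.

Columns: sensor plus the 3 distinct axis values (roll, pitch, y).
For example, row sn002 column roll takes accel=98.89 from the long row (sn002, roll).

sensor,roll,pitch,y
sn002,98.89,65.82,53.28
sn003,53.35,51.79,96.31
sn004,47.68,11.9,45.13
sn005,44.45,2.23,59.93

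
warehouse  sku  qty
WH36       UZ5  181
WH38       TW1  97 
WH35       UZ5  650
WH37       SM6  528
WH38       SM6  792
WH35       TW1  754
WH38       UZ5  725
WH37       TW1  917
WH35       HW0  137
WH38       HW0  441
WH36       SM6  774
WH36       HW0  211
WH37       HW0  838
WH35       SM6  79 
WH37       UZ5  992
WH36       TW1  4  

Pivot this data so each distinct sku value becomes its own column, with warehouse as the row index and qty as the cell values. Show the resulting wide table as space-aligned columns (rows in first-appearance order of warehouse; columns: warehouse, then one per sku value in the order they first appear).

warehouse  UZ5  TW1  SM6  HW0
WH36       181  4    774  211
WH38       725  97   792  441
WH35       650  754  79   137
WH37       992  917  528  838

Columns: warehouse plus the 4 distinct sku values (UZ5, TW1, SM6, HW0).
For example, row WH36 column UZ5 takes qty=181 from the long row (WH36, UZ5).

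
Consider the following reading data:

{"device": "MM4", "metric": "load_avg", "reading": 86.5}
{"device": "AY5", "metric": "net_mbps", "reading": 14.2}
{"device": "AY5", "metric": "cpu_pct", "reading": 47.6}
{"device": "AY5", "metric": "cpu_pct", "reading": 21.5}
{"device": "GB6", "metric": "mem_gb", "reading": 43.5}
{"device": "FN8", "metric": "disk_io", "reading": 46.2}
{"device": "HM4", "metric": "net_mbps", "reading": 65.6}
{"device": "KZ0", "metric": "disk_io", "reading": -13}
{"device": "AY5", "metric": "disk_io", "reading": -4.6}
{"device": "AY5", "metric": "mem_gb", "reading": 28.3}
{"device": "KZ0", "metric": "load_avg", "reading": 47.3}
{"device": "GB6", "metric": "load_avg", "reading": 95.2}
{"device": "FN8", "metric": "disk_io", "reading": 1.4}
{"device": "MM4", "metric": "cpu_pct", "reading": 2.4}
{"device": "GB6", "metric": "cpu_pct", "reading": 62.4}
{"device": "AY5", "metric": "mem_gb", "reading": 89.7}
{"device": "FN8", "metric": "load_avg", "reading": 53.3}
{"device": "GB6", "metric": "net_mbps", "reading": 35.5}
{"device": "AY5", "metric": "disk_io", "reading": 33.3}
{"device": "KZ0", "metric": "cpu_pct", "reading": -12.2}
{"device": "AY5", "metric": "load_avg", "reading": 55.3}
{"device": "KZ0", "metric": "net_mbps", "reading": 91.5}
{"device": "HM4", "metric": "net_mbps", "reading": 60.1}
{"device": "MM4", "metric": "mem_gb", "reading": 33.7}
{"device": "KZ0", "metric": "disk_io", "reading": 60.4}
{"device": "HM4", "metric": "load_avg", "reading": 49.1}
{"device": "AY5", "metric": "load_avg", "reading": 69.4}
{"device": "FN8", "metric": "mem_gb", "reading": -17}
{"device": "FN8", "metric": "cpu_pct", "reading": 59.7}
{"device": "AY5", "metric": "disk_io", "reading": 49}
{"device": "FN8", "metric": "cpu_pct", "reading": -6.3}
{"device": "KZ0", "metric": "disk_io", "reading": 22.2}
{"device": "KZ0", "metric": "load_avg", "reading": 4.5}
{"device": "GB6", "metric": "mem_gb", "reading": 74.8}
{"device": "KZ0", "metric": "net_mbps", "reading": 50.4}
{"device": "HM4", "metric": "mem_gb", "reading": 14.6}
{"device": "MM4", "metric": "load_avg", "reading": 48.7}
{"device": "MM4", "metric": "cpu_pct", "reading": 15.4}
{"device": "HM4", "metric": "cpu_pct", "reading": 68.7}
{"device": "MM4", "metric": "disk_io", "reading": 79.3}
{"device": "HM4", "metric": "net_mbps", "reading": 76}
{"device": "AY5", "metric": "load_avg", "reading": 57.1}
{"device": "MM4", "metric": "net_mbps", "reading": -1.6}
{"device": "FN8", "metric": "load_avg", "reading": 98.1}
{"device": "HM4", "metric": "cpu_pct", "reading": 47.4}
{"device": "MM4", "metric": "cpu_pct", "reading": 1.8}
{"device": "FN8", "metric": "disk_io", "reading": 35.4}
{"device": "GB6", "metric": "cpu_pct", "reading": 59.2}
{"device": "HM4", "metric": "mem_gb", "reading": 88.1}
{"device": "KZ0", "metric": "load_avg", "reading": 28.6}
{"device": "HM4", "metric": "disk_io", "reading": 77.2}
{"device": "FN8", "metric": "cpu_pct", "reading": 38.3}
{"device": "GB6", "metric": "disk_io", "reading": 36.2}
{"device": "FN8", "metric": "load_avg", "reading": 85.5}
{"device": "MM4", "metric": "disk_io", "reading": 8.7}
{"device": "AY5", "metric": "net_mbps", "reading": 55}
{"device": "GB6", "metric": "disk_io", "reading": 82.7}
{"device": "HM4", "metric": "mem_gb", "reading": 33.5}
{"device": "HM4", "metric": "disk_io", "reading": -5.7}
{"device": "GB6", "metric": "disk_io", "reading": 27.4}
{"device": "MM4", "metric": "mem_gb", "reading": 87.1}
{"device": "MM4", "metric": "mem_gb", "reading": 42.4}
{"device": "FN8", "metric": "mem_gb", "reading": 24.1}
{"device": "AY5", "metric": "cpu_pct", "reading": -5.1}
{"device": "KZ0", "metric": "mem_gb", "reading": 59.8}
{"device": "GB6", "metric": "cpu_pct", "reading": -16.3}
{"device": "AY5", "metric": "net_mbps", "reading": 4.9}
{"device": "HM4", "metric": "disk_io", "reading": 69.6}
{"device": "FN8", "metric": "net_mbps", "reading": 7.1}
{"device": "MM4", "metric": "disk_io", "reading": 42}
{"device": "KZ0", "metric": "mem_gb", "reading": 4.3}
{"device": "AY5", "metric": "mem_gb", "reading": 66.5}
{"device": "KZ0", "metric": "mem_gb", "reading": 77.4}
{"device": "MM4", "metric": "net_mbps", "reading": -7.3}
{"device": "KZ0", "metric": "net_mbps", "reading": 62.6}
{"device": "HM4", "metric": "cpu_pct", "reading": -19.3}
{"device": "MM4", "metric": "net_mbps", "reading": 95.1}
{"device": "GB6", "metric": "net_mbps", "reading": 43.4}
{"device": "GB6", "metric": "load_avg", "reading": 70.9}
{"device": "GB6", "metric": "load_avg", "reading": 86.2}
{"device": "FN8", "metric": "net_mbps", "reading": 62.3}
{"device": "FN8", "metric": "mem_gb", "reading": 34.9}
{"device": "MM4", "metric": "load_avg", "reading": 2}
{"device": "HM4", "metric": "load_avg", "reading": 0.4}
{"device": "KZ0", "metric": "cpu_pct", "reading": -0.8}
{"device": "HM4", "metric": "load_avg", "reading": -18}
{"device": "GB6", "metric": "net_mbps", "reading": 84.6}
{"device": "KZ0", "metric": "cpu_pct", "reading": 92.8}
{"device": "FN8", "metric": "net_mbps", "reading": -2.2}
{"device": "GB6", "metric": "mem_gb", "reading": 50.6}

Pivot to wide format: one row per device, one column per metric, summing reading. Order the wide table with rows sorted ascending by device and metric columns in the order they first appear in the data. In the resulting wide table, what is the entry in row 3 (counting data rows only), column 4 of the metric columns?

With rows sorted ascending by device, row 3 is device=GB6. metric columns in first-appearance order: load_avg, net_mbps, cpu_pct, mem_gb, disk_io; column 4 is mem_gb.
Long rows with device=GB6, metric=mem_gb: 43.5 + 74.8 + 50.6 = 168.9.

168.9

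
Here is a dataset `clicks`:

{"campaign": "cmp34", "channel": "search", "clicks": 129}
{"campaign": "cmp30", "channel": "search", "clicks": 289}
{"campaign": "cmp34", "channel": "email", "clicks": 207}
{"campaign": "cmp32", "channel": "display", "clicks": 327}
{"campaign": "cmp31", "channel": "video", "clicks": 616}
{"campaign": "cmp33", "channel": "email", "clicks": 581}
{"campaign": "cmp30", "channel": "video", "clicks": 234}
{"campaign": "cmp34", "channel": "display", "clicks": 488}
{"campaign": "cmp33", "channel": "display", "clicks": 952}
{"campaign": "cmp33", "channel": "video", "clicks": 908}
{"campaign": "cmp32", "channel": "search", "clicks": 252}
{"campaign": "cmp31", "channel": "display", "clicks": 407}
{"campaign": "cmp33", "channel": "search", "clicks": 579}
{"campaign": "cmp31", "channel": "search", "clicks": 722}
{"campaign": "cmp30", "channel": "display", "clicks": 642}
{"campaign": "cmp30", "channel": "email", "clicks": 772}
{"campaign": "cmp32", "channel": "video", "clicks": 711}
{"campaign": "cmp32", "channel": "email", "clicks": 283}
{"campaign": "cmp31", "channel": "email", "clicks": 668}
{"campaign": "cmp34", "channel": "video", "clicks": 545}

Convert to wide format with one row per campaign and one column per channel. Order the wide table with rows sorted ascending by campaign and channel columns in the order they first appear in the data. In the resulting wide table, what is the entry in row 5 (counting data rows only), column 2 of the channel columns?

207

With rows sorted ascending by campaign, row 5 is campaign=cmp34. channel columns in first-appearance order: search, email, display, video; column 2 is email.
Long rows with campaign=cmp34, channel=email: clicks = 207.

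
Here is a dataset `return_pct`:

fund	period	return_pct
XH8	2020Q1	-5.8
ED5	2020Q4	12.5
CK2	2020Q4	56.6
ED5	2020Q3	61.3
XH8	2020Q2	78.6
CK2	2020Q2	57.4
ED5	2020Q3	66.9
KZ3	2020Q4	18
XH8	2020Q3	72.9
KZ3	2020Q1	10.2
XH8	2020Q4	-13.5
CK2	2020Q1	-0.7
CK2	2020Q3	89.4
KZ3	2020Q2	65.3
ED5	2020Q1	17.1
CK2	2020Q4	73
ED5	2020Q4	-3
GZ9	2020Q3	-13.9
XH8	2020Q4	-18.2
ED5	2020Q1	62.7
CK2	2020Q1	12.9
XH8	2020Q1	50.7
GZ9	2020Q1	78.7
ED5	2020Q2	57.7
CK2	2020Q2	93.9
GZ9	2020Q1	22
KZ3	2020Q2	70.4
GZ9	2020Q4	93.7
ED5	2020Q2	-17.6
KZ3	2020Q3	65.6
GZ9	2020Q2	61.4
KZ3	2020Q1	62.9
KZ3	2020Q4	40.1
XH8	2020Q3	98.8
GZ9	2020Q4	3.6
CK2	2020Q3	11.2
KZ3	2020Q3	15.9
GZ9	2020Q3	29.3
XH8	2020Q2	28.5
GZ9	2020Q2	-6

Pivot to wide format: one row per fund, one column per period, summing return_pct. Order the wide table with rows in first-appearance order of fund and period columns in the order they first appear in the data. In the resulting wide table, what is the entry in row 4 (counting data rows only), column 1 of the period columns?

73.1

With rows in first-appearance order of fund, row 4 is fund=KZ3. period columns in first-appearance order: 2020Q1, 2020Q4, 2020Q3, 2020Q2; column 1 is 2020Q1.
Long rows with fund=KZ3, period=2020Q1: 10.2 + 62.9 = 73.1.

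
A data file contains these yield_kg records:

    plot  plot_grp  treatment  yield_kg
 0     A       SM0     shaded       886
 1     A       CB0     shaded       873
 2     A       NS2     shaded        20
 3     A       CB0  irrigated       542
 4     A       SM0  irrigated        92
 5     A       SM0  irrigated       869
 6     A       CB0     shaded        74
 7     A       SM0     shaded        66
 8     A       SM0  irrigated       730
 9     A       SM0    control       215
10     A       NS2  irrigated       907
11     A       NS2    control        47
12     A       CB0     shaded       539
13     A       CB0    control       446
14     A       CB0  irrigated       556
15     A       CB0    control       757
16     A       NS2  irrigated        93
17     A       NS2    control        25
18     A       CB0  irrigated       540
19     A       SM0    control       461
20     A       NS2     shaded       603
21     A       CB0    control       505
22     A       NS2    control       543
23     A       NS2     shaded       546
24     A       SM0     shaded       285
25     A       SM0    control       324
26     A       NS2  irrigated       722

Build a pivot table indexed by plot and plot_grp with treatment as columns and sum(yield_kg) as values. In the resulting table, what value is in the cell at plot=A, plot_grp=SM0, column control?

1000

Rows with plot=A, plot_grp=SM0 and treatment=control: yield_kg values are 215, 461, 324.
215 + 461 + 324 = 1000.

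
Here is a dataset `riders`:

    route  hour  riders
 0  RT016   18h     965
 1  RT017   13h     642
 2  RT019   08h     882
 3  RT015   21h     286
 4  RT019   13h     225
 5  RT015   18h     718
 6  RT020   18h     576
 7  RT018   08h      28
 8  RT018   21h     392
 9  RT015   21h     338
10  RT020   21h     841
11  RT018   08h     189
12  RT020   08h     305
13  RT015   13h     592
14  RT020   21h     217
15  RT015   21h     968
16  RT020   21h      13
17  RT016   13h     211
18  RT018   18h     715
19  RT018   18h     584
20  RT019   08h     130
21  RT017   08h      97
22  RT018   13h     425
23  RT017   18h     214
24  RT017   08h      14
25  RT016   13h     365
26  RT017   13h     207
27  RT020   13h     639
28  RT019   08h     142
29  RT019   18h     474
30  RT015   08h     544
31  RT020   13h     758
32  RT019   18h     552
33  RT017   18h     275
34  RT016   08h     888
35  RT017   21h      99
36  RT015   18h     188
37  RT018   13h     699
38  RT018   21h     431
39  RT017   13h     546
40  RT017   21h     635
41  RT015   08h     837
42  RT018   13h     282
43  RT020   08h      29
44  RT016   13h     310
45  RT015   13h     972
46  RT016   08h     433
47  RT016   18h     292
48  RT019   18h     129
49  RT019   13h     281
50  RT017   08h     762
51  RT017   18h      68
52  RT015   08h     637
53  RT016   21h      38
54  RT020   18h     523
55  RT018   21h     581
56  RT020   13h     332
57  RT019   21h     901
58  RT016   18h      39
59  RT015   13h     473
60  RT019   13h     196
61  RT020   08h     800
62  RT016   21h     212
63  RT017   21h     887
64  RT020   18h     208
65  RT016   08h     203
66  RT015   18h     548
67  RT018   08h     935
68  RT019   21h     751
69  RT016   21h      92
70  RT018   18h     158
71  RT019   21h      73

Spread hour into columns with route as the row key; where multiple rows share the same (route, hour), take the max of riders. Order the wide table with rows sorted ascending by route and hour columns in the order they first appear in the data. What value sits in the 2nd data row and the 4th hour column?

With rows sorted ascending by route, row 2 is route=RT016. hour columns in first-appearance order: 18h, 13h, 08h, 21h; column 4 is 21h.
Long rows with route=RT016, hour=21h: max(38, 212, 92) = 212.

212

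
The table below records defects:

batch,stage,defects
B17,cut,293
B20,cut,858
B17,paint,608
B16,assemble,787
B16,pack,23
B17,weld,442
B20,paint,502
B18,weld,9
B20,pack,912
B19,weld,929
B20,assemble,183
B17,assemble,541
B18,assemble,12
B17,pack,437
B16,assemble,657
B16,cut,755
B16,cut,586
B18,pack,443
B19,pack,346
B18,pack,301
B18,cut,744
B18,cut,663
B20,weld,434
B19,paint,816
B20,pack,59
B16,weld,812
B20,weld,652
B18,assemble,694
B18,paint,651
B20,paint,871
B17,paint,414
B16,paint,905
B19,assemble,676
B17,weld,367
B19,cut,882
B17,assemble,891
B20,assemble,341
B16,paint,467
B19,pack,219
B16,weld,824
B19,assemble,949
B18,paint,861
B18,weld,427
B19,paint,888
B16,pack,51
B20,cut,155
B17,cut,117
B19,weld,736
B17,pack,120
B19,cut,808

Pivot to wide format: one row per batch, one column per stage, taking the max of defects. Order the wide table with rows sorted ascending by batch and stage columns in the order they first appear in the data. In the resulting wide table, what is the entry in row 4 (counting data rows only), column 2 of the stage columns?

With rows sorted ascending by batch, row 4 is batch=B19. stage columns in first-appearance order: cut, paint, assemble, pack, weld; column 2 is paint.
Long rows with batch=B19, stage=paint: max(816, 888) = 888.

888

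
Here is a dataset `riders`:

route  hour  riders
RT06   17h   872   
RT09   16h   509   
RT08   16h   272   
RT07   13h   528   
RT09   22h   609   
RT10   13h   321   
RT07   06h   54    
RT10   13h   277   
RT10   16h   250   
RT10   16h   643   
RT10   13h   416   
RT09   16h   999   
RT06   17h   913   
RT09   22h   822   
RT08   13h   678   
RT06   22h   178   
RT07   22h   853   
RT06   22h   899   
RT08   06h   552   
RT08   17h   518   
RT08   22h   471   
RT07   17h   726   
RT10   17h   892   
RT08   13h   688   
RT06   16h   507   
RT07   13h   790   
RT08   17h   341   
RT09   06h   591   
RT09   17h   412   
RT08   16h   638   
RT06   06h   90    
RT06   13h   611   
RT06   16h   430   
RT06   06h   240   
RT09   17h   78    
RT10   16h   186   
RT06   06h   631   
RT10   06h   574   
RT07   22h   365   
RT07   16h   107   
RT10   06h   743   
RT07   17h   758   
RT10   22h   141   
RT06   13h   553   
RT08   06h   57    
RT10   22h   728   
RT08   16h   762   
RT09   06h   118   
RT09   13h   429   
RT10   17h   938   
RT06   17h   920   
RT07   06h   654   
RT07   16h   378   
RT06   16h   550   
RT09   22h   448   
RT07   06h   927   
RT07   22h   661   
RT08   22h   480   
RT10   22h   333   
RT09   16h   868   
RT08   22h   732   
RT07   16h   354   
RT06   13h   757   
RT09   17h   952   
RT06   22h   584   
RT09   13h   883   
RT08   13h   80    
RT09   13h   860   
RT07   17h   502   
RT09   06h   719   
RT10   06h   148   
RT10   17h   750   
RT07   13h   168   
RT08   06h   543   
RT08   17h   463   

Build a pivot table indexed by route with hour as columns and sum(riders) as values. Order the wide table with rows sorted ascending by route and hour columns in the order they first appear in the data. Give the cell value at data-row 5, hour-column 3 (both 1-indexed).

With rows sorted ascending by route, row 5 is route=RT10. hour columns in first-appearance order: 17h, 16h, 13h, 22h, 06h; column 3 is 13h.
Long rows with route=RT10, hour=13h: 321 + 277 + 416 = 1014.

1014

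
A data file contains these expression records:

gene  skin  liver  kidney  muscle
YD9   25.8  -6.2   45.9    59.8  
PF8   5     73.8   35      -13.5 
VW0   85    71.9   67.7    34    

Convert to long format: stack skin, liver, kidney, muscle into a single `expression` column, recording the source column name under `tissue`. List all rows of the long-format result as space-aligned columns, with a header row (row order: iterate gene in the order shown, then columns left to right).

gene  tissue  expression
YD9   skin    25.8      
YD9   liver   -6.2      
YD9   kidney  45.9      
YD9   muscle  59.8      
PF8   skin    5         
PF8   liver   73.8      
PF8   kidney  35        
PF8   muscle  -13.5     
VW0   skin    85        
VW0   liver   71.9      
VW0   kidney  67.7      
VW0   muscle  34        

Each (gene, column) pair becomes one row: 3 × 4 = 12 rows.
For example, (YD9, skin) → expression=25.8.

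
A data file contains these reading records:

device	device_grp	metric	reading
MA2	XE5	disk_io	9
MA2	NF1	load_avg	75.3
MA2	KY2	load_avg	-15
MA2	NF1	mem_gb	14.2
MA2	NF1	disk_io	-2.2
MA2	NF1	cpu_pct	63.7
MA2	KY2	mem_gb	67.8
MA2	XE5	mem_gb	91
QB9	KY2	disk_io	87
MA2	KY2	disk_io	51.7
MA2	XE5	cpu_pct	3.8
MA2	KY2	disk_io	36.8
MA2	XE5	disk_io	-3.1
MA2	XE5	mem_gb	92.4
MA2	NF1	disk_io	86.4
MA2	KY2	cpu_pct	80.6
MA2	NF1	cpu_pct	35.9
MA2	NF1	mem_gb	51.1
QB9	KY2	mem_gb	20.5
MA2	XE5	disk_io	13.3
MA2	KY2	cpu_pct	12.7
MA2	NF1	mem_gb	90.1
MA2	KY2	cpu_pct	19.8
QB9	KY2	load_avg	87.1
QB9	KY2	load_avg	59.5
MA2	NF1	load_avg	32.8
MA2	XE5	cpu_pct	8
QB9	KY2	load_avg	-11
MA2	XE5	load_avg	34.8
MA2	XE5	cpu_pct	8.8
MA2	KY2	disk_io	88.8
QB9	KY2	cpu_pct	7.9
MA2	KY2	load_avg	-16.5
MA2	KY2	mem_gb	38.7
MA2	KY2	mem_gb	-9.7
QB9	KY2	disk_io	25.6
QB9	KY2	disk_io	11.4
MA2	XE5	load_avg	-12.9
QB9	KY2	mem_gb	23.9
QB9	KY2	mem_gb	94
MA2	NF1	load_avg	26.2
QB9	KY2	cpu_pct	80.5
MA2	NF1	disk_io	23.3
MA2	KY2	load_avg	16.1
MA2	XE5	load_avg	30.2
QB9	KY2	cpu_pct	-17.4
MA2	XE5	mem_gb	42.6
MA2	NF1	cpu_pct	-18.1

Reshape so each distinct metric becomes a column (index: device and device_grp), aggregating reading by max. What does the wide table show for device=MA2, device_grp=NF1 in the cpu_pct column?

63.7

Rows with device=MA2, device_grp=NF1 and metric=cpu_pct: reading values are 63.7, 35.9, -18.1.
max(63.7, 35.9, -18.1) = 63.7.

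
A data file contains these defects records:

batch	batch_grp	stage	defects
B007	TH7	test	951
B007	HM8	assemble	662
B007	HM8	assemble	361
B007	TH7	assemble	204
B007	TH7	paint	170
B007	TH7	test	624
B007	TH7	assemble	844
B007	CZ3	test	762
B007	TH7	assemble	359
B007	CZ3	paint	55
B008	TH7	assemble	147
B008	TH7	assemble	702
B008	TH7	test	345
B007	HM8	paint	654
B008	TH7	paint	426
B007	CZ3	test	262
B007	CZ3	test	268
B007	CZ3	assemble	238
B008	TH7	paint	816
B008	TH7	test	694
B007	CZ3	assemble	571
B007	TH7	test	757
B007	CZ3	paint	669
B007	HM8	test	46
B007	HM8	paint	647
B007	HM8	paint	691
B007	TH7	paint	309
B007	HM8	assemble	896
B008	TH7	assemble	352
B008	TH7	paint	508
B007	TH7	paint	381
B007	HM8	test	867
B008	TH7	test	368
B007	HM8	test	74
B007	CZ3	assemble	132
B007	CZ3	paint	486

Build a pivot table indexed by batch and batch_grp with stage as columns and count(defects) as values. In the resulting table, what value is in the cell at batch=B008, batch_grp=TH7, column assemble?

Rows with batch=B008, batch_grp=TH7 and stage=assemble: defects values are 147, 702, 352.
3 rows match — count = 3.

3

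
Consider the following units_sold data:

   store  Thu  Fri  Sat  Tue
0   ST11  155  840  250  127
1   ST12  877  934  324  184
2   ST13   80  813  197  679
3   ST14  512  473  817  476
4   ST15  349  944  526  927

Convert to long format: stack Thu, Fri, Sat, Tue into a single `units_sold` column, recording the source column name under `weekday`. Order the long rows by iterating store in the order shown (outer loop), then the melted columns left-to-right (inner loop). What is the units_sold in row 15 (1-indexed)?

817

20 rows total (5 × 4). Row 15: index ⌊(15-1)/4⌋ = 3 into store → ST14; (15-1) mod 4 = 2 into the melted columns → Sat.
So row 15 is (ST14, Sat, 817); units_sold = 817.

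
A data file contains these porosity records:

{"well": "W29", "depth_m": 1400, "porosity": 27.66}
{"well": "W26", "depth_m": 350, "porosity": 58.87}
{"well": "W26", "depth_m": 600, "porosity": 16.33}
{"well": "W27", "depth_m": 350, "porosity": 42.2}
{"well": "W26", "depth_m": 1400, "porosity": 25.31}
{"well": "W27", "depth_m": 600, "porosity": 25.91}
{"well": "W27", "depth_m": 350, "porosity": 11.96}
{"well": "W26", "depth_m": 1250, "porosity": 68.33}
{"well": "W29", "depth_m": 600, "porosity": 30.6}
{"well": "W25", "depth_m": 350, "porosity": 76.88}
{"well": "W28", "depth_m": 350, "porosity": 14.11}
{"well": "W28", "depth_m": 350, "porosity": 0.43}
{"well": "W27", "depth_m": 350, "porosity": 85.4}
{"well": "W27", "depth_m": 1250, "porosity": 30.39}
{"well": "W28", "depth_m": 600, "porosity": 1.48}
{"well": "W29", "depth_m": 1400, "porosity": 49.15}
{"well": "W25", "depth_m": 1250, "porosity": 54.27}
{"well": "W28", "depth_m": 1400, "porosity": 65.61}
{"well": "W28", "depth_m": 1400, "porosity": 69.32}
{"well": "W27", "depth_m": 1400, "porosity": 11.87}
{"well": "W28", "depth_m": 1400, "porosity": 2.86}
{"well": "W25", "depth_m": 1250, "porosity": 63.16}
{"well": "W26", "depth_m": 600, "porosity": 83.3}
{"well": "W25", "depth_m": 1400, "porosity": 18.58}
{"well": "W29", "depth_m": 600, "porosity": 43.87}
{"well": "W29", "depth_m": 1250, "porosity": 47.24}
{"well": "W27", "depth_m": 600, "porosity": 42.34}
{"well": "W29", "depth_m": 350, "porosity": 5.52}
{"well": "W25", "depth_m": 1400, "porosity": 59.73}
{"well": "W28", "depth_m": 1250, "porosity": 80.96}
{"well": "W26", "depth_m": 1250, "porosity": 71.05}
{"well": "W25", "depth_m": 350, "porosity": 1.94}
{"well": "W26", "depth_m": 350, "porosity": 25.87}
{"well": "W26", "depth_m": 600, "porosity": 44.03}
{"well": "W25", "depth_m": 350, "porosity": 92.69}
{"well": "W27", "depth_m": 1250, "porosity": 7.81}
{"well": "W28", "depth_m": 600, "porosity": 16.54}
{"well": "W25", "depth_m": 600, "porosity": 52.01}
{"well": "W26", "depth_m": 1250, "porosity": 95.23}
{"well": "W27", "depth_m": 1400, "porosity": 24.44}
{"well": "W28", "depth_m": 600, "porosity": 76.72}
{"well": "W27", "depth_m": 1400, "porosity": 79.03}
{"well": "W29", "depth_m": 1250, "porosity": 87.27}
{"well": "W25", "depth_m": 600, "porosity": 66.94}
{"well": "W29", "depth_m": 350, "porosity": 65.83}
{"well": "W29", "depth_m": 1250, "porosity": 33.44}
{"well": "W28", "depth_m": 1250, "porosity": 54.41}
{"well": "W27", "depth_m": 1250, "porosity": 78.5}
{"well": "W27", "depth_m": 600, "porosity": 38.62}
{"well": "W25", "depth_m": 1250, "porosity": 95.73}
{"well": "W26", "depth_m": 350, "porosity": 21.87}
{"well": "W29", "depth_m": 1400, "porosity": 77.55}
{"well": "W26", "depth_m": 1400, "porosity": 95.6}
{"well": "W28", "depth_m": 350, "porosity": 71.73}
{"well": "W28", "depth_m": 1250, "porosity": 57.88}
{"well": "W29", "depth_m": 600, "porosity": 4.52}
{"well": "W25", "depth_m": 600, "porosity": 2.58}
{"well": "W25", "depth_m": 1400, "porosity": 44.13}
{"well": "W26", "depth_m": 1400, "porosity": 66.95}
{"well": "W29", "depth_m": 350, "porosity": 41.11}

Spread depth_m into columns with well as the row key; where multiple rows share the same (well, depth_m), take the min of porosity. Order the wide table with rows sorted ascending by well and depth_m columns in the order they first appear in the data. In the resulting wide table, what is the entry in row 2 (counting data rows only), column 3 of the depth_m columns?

With rows sorted ascending by well, row 2 is well=W26. depth_m columns in first-appearance order: 1400, 350, 600, 1250; column 3 is 600.
Long rows with well=W26, depth_m=600: min(16.33, 83.3, 44.03) = 16.33.

16.33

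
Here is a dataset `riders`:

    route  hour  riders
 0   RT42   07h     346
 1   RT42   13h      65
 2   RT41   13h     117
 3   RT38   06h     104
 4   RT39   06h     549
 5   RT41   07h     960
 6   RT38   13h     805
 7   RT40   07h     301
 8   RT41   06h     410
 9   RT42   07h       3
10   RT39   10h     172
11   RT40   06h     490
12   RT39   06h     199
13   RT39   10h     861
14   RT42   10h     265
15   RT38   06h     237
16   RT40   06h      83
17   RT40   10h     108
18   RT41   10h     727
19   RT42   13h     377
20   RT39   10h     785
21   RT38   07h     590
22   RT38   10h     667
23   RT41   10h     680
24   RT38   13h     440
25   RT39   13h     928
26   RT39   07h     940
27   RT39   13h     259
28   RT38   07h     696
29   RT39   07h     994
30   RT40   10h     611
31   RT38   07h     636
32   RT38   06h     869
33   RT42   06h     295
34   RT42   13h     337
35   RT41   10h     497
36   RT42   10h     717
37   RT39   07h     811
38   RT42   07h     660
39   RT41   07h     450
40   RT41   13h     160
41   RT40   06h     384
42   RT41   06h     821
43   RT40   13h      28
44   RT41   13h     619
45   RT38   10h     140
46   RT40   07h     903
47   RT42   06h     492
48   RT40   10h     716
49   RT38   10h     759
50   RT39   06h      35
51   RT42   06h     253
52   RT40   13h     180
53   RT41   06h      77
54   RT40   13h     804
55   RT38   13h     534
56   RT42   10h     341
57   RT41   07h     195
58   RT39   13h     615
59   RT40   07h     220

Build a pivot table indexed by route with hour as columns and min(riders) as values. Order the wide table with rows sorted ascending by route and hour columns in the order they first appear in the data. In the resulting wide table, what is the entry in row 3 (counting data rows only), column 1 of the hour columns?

220

With rows sorted ascending by route, row 3 is route=RT40. hour columns in first-appearance order: 07h, 13h, 06h, 10h; column 1 is 07h.
Long rows with route=RT40, hour=07h: min(301, 903, 220) = 220.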